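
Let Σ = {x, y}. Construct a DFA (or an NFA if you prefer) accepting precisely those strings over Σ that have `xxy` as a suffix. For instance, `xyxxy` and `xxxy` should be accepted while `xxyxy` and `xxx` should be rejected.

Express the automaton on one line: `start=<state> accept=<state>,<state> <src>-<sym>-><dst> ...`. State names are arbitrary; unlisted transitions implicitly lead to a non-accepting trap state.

start=q0 accept=q3 q0-x->q1 q0-y->q0 q1-x->q2 q1-y->q0 q2-x->q2 q2-y->q3 q3-x->q1 q3-y->q0

Let each state record the length of the longest suffix of the input read so far that is also a prefix of `xxy`. q1 means the last symbol is `x`; q2 means the last 2 symbols are `xx`; q3 means the last 3 symbols are `xxy`. Accept only at q3, where the string currently ends in `xxy`.
        x   y  
>  q0   q1  q0 
   q1   q2  q0 
   q2   q2  q3 
 * q3   q1  q0 
(> = start, * = accepting)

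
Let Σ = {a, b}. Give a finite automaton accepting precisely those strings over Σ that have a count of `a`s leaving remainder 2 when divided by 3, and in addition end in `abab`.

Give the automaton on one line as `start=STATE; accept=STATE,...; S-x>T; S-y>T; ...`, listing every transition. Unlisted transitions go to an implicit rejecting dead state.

Run two small machines in parallel and take their product. One (3 states) tracks the count of `a`s modulo 3; the other (5 states) tracks how much of the suffix `abab` has currently been matched. Each combined state is a pair, one component from each; accept when both components accept.
15 states suffice.
          a    b  
>  S0     S1   S0 
   S1     S2   S3 
   S2     S4   S5 
   S3     S6   S7 
   S4     S1   S8 
   S5     S9  S10 
   S6     S4  S11 
   S7     S2   S7 
   S8    S12   S0 
   S9     S1  S13 
   S10    S4  S10 
 * S11    S9  S10 
   S12    S2  S14 
   S13   S12   S0 
   S14    S6   S7 
(> = start, * = accepting)

start=S0; accept=S11; S0-a>S1; S0-b>S0; S1-a>S2; S1-b>S3; S2-a>S4; S2-b>S5; S3-a>S6; S3-b>S7; S4-a>S1; S4-b>S8; S5-a>S9; S5-b>S10; S6-a>S4; S6-b>S11; S7-a>S2; S7-b>S7; S8-a>S12; S8-b>S0; S9-a>S1; S9-b>S13; S10-a>S4; S10-b>S10; S11-a>S9; S11-b>S10; S12-a>S2; S12-b>S14; S13-a>S12; S13-b>S0; S14-a>S6; S14-b>S7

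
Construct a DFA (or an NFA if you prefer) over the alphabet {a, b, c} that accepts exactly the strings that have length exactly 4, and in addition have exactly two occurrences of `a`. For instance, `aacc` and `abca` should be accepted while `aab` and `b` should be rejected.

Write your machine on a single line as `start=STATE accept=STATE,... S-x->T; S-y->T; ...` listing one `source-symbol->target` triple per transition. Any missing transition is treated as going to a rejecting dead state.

Handle the two conditions separately and then intersect. The first has 6 states tracking the input length, saturating at 5; the second has 4 states tracking the count of `a`s, saturating at 3. A product state is a pair (one from each), accepting exactly when both do. Minimizing collapses redundant product states.
A 10-state machine:
        a   b   c  
>  S0   S1  S2  S2 
   S1   S3  S4  S4 
   S2   S4  S5  S5 
   S3   S6  S7  S7 
   S4   S7  S8  S8 
   S5   S8  S6  S6 
   S6   S6  S6  S6 
   S7   S6  S9  S9 
   S8   S9  S6  S6 
 * S9   S6  S6  S6 
(> = start, * = accepting)

start=S0; accept=S9; S0-a->S1; S0-b->S2; S0-c->S2; S1-a->S3; S1-b->S4; S1-c->S4; S2-a->S4; S2-b->S5; S2-c->S5; S3-a->S6; S3-b->S7; S3-c->S7; S4-a->S7; S4-b->S8; S4-c->S8; S5-a->S8; S5-b->S6; S5-c->S6; S6-a->S6; S6-b->S6; S6-c->S6; S7-a->S6; S7-b->S9; S7-c->S9; S8-a->S9; S8-b->S6; S8-c->S6; S9-a->S6; S9-b->S6; S9-c->S6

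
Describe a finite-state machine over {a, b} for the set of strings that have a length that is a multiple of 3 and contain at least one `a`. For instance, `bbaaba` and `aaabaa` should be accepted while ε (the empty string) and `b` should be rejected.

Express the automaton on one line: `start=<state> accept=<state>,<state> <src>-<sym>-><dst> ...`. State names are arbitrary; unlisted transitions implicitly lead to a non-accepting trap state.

Run two small machines in parallel and take their product. The first has 3 states tracking the input length modulo 3; the second has 3 states tracking the count of `a`s, saturating at 2. A product state is a pair (one from each), accepting exactly when both do.
        a   b  
>  S0   S1  S2 
   S1   S3  S4 
   S2   S4  S5 
   S3   S6  S6 
   S4   S6  S7 
   S5   S7  S0 
 * S6   S8  S8 
 * S7   S8  S1 
   S8   S3  S3 
(> = start, * = accepting)

start=S0 accept=S6,S7 S0-a->S1 S0-b->S2 S1-a->S3 S1-b->S4 S2-a->S4 S2-b->S5 S3-a->S6 S3-b->S6 S4-a->S6 S4-b->S7 S5-a->S7 S5-b->S0 S6-a->S8 S6-b->S8 S7-a->S8 S7-b->S1 S8-a->S3 S8-b->S3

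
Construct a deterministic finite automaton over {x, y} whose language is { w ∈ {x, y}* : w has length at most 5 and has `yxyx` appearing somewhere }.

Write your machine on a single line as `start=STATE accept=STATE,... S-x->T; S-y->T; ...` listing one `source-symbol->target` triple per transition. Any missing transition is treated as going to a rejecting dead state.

Run two small machines in parallel and take their product. The first has 7 states tracking the input length, saturating at 6; the second has 5 states tracking whether and how much of `yxyx` has been seen. A product state is a pair (one from each), accepting exactly when both do. Equivalent product states are then merged.
With 11 states:
          x    y  
>  q0     q1   q2 
   q1     q3   q4 
   q2     q5   q4 
   q3     q3   q3 
   q4     q6   q3 
   q5     q3   q7 
   q6     q3   q8 
   q7     q9   q3 
   q8    q10   q3 
 * q9    q10  q10 
 * q10    q3   q3 
(> = start, * = accepting)

start=q0; accept=q9,q10; q0-x->q1; q0-y->q2; q1-x->q3; q1-y->q4; q2-x->q5; q2-y->q4; q3-x->q3; q3-y->q3; q4-x->q6; q4-y->q3; q5-x->q3; q5-y->q7; q6-x->q3; q6-y->q8; q7-x->q9; q7-y->q3; q8-x->q10; q8-y->q3; q9-x->q10; q9-y->q10; q10-x->q3; q10-y->q3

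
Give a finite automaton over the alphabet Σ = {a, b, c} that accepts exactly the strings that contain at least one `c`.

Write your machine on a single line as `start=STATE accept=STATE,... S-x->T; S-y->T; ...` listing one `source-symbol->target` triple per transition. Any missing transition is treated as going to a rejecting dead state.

Only the number of `c`s matters, and only up to 2. Make a chain S0 → S1 → S2 advanced by each `c` (with S2 absorbing); every other symbol self-loops. The accepting set is {S1, S2}.
3 states suffice.
        a   b   c  
>  S0   S0  S0  S1 
 * S1   S1  S1  S2 
 * S2   S2  S2  S2 
(> = start, * = accepting)

start=S0; accept=S1,S2; S0-a->S0; S0-b->S0; S0-c->S1; S1-a->S1; S1-b->S1; S1-c->S2; S2-a->S2; S2-b->S2; S2-c->S2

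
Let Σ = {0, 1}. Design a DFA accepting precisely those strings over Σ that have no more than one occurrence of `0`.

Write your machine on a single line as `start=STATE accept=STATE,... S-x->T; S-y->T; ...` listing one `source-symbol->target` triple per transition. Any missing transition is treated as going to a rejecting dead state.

Only the number of `0`s matters, and only up to 2. Make a chain S0 → S1 → S2 advanced by each `0` (with S2 absorbing); every other symbol self-loops. The accepting set is {S0, S1}.
A 3-state machine:
        0   1  
>* S0   S1  S0 
 * S1   S2  S1 
   S2   S2  S2 
(> = start, * = accepting)

start=S0; accept=S0,S1; S0-0->S1; S0-1->S0; S1-0->S2; S1-1->S1; S2-0->S2; S2-1->S2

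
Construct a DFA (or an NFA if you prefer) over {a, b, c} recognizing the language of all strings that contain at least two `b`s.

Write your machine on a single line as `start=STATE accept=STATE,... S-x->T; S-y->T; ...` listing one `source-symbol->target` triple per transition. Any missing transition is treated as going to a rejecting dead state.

Count `b`s, saturating at 3: states s0 through s2 mean 0 through 2 `b`s seen; s3 means more than 2. Each `b` increments (capped at s3); other symbols loop. Accept from {s2, s3}.
4 states suffice.
        a   b   c  
>  s0   s0  s1  s0 
   s1   s1  s2  s1 
 * s2   s2  s3  s2 
 * s3   s3  s3  s3 
(> = start, * = accepting)

start=s0; accept=s2,s3; s0-a->s0; s0-b->s1; s0-c->s0; s1-a->s1; s1-b->s2; s1-c->s1; s2-a->s2; s2-b->s3; s2-c->s2; s3-a->s3; s3-b->s3; s3-c->s3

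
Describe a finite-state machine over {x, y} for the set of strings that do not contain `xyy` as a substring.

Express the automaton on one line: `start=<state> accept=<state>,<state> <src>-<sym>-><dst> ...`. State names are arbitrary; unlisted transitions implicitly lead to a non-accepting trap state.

start=s0 accept=s0,s1,s2 s0-x->s1 s0-y->s0 s1-x->s1 s1-y->s2 s2-x->s1 s2-y->s3 s3-x->s3 s3-y->s3

This is the complement of 'contains `xyy`'. Use the same substring-matching states — s0 through s3 holding how much of `xyy` has just been matched — but flip the accepting set: everything except the trap s3 accepts.
        x   y  
>* s0   s1  s0 
 * s1   s1  s2 
 * s2   s1  s3 
   s3   s3  s3 
(> = start, * = accepting)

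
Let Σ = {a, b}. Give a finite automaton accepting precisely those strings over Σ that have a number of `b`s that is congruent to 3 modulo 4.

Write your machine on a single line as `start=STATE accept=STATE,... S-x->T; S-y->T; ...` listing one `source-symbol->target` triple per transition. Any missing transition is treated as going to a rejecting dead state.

start=q0; accept=q3; q0-a->q0; q0-b->q1; q1-a->q1; q1-b->q2; q2-a->q2; q2-b->q3; q3-a->q3; q3-b->q0

Keep the running count of `b`s modulo 4: each `b` advances along the cycle q0 → q1 → q2 → q3 → q0 while other symbols loop. Accept at q3.
        a   b  
>  q0   q0  q1 
   q1   q1  q2 
   q2   q2  q3 
 * q3   q3  q0 
(> = start, * = accepting)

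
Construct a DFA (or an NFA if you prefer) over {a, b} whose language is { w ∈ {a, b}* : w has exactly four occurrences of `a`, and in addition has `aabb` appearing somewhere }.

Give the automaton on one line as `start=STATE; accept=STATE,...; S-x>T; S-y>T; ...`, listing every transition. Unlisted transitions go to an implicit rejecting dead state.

Handle the two conditions separately and then intersect. One (6 states) tracks the count of `a`s, saturating at 5; the other (5 states) tracks whether and how much of `aabb` has been seen. Each combined state is a pair, one component from each; accept when both components accept.
          a    b  
>  S0     S1   S0 
   S1     S2   S3 
   S2     S4   S5 
   S3     S6   S3 
   S4     S7   S8 
   S5     S9  S10 
   S6     S4  S11 
   S7    S12  S13 
   S8    S14  S15 
   S9     S7  S16 
   S10   S15  S10 
   S11    S9  S11 
   S12   S12  S17 
   S13   S18  S19 
   S14   S12  S20 
   S15   S19  S15 
   S16   S14  S16 
   S17   S18  S21 
   S18   S12  S22 
 * S19   S21  S19 
   S20   S18  S20 
   S21   S21  S21 
   S22   S18  S22 
(> = start, * = accepting)

start=S0; accept=S19; S0-a>S1; S0-b>S0; S1-a>S2; S1-b>S3; S2-a>S4; S2-b>S5; S3-a>S6; S3-b>S3; S4-a>S7; S4-b>S8; S5-a>S9; S5-b>S10; S6-a>S4; S6-b>S11; S7-a>S12; S7-b>S13; S8-a>S14; S8-b>S15; S9-a>S7; S9-b>S16; S10-a>S15; S10-b>S10; S11-a>S9; S11-b>S11; S12-a>S12; S12-b>S17; S13-a>S18; S13-b>S19; S14-a>S12; S14-b>S20; S15-a>S19; S15-b>S15; S16-a>S14; S16-b>S16; S17-a>S18; S17-b>S21; S18-a>S12; S18-b>S22; S19-a>S21; S19-b>S19; S20-a>S18; S20-b>S20; S21-a>S21; S21-b>S21; S22-a>S18; S22-b>S22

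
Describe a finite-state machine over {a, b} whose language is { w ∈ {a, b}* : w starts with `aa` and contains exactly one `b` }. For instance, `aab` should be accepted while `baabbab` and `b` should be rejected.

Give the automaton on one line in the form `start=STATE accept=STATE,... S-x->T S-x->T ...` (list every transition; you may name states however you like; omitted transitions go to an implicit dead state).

start=q0 accept=q5 q0-a->q1 q0-b->q2 q1-a->q3 q1-b->q2 q2-a->q2 q2-b->q4 q3-a->q3 q3-b->q5 q4-a->q4 q4-b->q4 q5-a->q5 q5-b->q6 q6-a->q6 q6-b->q6

Handle the two conditions separately and then intersect. The first has 4 states tracking whether the input so far still matches the prefix `aa`; the second has 3 states tracking the count of `b`s, saturating at 2. A product state is a pair (one from each), accepting exactly when both do.
A 7-state machine:
        a   b  
>  q0   q1  q2 
   q1   q3  q2 
   q2   q2  q4 
   q3   q3  q5 
   q4   q4  q4 
 * q5   q5  q6 
   q6   q6  q6 
(> = start, * = accepting)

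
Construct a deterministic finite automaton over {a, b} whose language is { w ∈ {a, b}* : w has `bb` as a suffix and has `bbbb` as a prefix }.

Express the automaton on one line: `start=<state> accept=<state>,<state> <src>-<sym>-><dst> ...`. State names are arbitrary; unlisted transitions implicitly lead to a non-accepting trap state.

Run two small machines in parallel and take their product. One (3 states) tracks how much of the suffix `bb` has currently been matched; the other (6 states) tracks whether the input so far still matches the prefix `bbbb`. Each combined state is a pair, one component from each; accept when both components accept.
10 states suffice.
        a   b  
>  q0   q1  q2 
   q1   q1  q3 
   q2   q1  q4 
   q3   q1  q5 
   q4   q1  q6 
   q5   q1  q5 
   q6   q1  q7 
 * q7   q8  q7 
   q8   q8  q9 
   q9   q8  q7 
(> = start, * = accepting)

start=q0 accept=q7 q0-a->q1 q0-b->q2 q1-a->q1 q1-b->q3 q2-a->q1 q2-b->q4 q3-a->q1 q3-b->q5 q4-a->q1 q4-b->q6 q5-a->q1 q5-b->q5 q6-a->q1 q6-b->q7 q7-a->q8 q7-b->q7 q8-a->q8 q8-b->q9 q9-a->q8 q9-b->q7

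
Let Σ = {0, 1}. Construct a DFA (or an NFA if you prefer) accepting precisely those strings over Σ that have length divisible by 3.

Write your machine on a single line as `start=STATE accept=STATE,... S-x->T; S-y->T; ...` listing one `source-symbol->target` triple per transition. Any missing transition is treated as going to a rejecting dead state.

Only the length mod 3 matters, so use a 3-cycle: from any state, every input symbol moves to the next state, wrapping q2 back to q0. Mark q0 accepting.
3 states suffice.
        0   1  
>* q0   q1  q1 
   q1   q2  q2 
   q2   q0  q0 
(> = start, * = accepting)

start=q0; accept=q0; q0-0->q1; q0-1->q1; q1-0->q2; q1-1->q2; q2-0->q0; q2-1->q0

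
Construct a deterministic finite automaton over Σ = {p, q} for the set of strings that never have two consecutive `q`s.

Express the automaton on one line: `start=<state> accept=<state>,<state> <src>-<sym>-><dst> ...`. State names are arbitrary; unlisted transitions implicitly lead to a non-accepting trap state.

Track partial matches of the forbidden pattern `qq`. State C is a dead state reached once `qq` has occurred; every other state accepts. A means no part of `qq` is currently matched.
With 3 states:
       p  q 
>* A   A  B 
 * B   A  C 
   C   C  C 
(> = start, * = accepting)

start=A accept=A,B A-p->A A-q->B B-p->A B-q->C C-p->C C-q->C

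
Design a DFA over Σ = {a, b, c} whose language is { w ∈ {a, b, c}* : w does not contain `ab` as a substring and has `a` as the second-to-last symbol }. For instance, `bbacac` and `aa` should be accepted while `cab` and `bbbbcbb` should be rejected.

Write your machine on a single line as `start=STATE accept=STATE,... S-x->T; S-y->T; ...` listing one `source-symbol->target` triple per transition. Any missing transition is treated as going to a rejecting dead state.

Run two small machines in parallel and take their product. One (3 states) tracks partial matches of the forbidden pattern `ab`; the other (13 states) tracks the last 2 symbols read. Each combined state is a pair, one component from each; accept when both components accept. Equivalent product states are then merged.
5 states suffice.
        a   b   c  
>  s0   s1  s0  s0 
   s1   s2  s3  s4 
 * s2   s2  s3  s4 
   s3   s3  s3  s3 
 * s4   s1  s0  s0 
(> = start, * = accepting)

start=s0; accept=s2,s4; s0-a->s1; s0-b->s0; s0-c->s0; s1-a->s2; s1-b->s3; s1-c->s4; s2-a->s2; s2-b->s3; s2-c->s4; s3-a->s3; s3-b->s3; s3-c->s3; s4-a->s1; s4-b->s0; s4-c->s0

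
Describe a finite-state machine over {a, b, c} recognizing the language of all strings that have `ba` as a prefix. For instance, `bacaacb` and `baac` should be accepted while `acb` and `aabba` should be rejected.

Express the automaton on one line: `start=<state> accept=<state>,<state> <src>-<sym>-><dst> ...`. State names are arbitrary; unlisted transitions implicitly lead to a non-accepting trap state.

start=q0 accept=q2 q0-a->q3 q0-b->q1 q0-c->q3 q1-a->q2 q1-b->q3 q1-c->q3 q2-a->q2 q2-b->q2 q2-c->q2 q3-a->q3 q3-b->q3 q3-c->q3

Check the first 2 symbols one by one: q0 through q1 record how many have matched `ba` so far; any wrong symbol goes to the dead state q3. After all 2 match we enter the accepting sink q2.
4 states suffice.
        a   b   c  
>  q0   q3  q1  q3 
   q1   q2  q3  q3 
 * q2   q2  q2  q2 
   q3   q3  q3  q3 
(> = start, * = accepting)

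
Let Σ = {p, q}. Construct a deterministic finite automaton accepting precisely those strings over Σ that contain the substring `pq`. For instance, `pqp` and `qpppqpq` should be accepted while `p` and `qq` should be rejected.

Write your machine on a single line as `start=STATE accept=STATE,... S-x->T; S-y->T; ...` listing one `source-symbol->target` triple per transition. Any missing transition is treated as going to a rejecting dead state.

Track how much of `pq` has been matched so far: state S0 is no progress, S2 is the absorbing accept state reached once `pq` has occurred. Intermediate states record partial matches; on a mismatch, fall back to the longest reusable overlap.
With 3 states:
        p   q  
>  S0   S1  S0 
   S1   S1  S2 
 * S2   S2  S2 
(> = start, * = accepting)

start=S0; accept=S2; S0-p->S1; S0-q->S0; S1-p->S1; S1-q->S2; S2-p->S2; S2-q->S2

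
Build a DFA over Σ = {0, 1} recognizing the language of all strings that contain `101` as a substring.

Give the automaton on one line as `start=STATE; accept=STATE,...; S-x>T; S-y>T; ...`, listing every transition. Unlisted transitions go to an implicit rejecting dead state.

Track how much of `101` has been matched so far: state A is no progress, D is the absorbing accept state reached once `101` has occurred. Intermediate states record partial matches; on a mismatch, fall back to the longest reusable overlap.
4 states suffice.
       0  1 
>  A   A  B 
   B   C  B 
   C   A  D 
 * D   D  D 
(> = start, * = accepting)

start=A; accept=D; A-0>A; A-1>B; B-0>C; B-1>B; C-0>A; C-1>D; D-0>D; D-1>D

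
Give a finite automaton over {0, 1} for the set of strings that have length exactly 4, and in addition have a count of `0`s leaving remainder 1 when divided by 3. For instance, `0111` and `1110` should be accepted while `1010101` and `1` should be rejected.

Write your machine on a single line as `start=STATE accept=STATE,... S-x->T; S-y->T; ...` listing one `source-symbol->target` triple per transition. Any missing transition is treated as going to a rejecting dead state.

start=S0; accept=S9; S0-0->S1; S0-1->S2; S1-0->S3; S1-1->S4; S2-0->S4; S2-1->S5; S3-0->S6; S3-1->S7; S4-0->S7; S4-1->S8; S5-0->S8; S5-1->S6; S6-0->S9; S6-1->S7; S7-0->S7; S7-1->S7; S8-0->S7; S8-1->S9; S9-0->S7; S9-1->S7

Run two small machines in parallel and take their product. The first has 6 states tracking the input length, saturating at 5; the second has 3 states tracking the count of `0`s modulo 3. A product state is a pair (one from each), accepting exactly when both do. After merging equivalent states the machine shrinks.
With 10 states:
        0   1  
>  S0   S1  S2 
   S1   S3  S4 
   S2   S4  S5 
   S3   S6  S7 
   S4   S7  S8 
   S5   S8  S6 
   S6   S9  S7 
   S7   S7  S7 
   S8   S7  S9 
 * S9   S7  S7 
(> = start, * = accepting)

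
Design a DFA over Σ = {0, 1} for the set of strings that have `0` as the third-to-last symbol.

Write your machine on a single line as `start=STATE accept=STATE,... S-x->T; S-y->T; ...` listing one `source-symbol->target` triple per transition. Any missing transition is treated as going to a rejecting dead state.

start=q0; accept=q7,q8,q9,q10; q0-0->q1; q0-1->q2; q1-0->q3; q1-1->q4; q2-0->q5; q2-1->q6; q3-0->q7; q3-1->q8; q4-0->q9; q4-1->q10; q5-0->q11; q5-1->q12; q6-0->q13; q6-1->q14; q7-0->q7; q7-1->q8; q8-0->q9; q8-1->q10; q9-0->q11; q9-1->q12; q10-0->q13; q10-1->q14; q11-0->q7; q11-1->q8; q12-0->q9; q12-1->q10; q13-0->q11; q13-1->q12; q14-0->q13; q14-1->q14

A DFA must remember the last 3 symbols (since which symbol is third-to-last isn't known until the input ends). Use one state per possible window of the last ≤3 symbols; accept from those whose window starts with `0`.
15 states suffice.
          0    1  
>  q0     q1   q2 
   q1     q3   q4 
   q2     q5   q6 
   q3     q7   q8 
   q4     q9  q10 
   q5    q11  q12 
   q6    q13  q14 
 * q7     q7   q8 
 * q8     q9  q10 
 * q9    q11  q12 
 * q10   q13  q14 
   q11    q7   q8 
   q12    q9  q10 
   q13   q11  q12 
   q14   q13  q14 
(> = start, * = accepting)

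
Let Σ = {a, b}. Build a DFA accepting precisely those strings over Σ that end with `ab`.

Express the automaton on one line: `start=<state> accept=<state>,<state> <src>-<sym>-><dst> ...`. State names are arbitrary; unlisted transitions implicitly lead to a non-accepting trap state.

start=s0 accept=s2 s0-a->s1 s0-b->s0 s1-a->s1 s1-b->s2 s2-a->s1 s2-b->s0

Remember how much of `ab` the current input suffix matches. State s0 means no match yet; s1 means the last symbol is `a`; s2 means the last 2 symbols are `ab`. Only s2 accepts. On a mismatch, fall back to the longest proper suffix that is still a prefix of `ab`.
3 states suffice.
        a   b  
>  s0   s1  s0 
   s1   s1  s2 
 * s2   s1  s0 
(> = start, * = accepting)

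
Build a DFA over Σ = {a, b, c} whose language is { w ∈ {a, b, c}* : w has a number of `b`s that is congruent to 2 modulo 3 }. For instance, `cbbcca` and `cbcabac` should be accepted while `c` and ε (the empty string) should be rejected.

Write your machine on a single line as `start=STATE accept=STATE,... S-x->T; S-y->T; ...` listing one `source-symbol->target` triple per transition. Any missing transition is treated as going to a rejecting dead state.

The only thing that matters is how many `b`s have appeared, reduced mod 3. Use one state per residue: S0 for 0, …, S2 for 2. Reading `b` moves to the next residue; anything else stays put. S2 is accepting.
        a   b   c  
>  S0   S0  S1  S0 
   S1   S1  S2  S1 
 * S2   S2  S0  S2 
(> = start, * = accepting)

start=S0; accept=S2; S0-a->S0; S0-b->S1; S0-c->S0; S1-a->S1; S1-b->S2; S1-c->S1; S2-a->S2; S2-b->S0; S2-c->S2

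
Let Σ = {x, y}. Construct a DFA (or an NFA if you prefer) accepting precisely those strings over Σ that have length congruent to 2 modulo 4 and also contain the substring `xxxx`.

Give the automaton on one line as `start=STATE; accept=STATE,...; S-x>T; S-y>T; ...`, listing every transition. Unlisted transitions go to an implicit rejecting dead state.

start=q0; accept=q17; q0-x>q1; q0-y>q2; q1-x>q3; q1-y>q4; q2-x>q5; q2-y>q4; q3-x>q6; q3-y>q7; q4-x>q8; q4-y>q7; q5-x>q9; q5-y>q7; q6-x>q10; q6-y>q0; q7-x>q11; q7-y>q0; q8-x>q12; q8-y>q0; q9-x>q13; q9-y>q0; q10-x>q14; q10-y>q14; q11-x>q15; q11-y>q2; q12-x>q16; q12-y>q2; q13-x>q14; q13-y>q2; q14-x>q17; q14-y>q17; q15-x>q18; q15-y>q4; q16-x>q17; q16-y>q4; q17-x>q19; q17-y>q19; q18-x>q19; q18-y>q7; q19-x>q10; q19-y>q10

Handle the two conditions separately and then intersect. One (4 states) tracks the input length modulo 4; the other (5 states) tracks whether and how much of `xxxx` has been seen. Each combined state is a pair, one component from each; accept when both components accept.
A 20-state machine:
          x    y  
>  q0     q1   q2 
   q1     q3   q4 
   q2     q5   q4 
   q3     q6   q7 
   q4     q8   q7 
   q5     q9   q7 
   q6    q10   q0 
   q7    q11   q0 
   q8    q12   q0 
   q9    q13   q0 
   q10   q14  q14 
   q11   q15   q2 
   q12   q16   q2 
   q13   q14   q2 
   q14   q17  q17 
   q15   q18   q4 
   q16   q17   q4 
 * q17   q19  q19 
   q18   q19   q7 
   q19   q10  q10 
(> = start, * = accepting)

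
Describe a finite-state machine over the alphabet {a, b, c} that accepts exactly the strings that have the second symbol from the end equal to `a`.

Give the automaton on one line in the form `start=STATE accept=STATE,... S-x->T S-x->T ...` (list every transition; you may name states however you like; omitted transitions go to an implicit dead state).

start=s0 accept=s4,s5,s6 s0-a->s1 s0-b->s2 s0-c->s3 s1-a->s4 s1-b->s5 s1-c->s6 s2-a->s7 s2-b->s8 s2-c->s9 s3-a->s10 s3-b->s11 s3-c->s12 s4-a->s4 s4-b->s5 s4-c->s6 s5-a->s7 s5-b->s8 s5-c->s9 s6-a->s10 s6-b->s11 s6-c->s12 s7-a->s4 s7-b->s5 s7-c->s6 s8-a->s7 s8-b->s8 s8-c->s9 s9-a->s10 s9-b->s11 s9-c->s12 s10-a->s4 s10-b->s5 s10-c->s6 s11-a->s7 s11-b->s8 s11-c->s9 s12-a->s10 s12-b->s11 s12-c->s12

Because acceptance depends on a position counted from the end, the machine has to buffer the most recent 2 symbols. Make each state the string of the last up-to-2 symbols read; on input `x` shift the window left and append `x`. Accept when the buffered window has length 2 and begins with `a`.
13 states suffice.
          a    b    c  
>  s0     s1   s2   s3 
   s1     s4   s5   s6 
   s2     s7   s8   s9 
   s3    s10  s11  s12 
 * s4     s4   s5   s6 
 * s5     s7   s8   s9 
 * s6    s10  s11  s12 
   s7     s4   s5   s6 
   s8     s7   s8   s9 
   s9    s10  s11  s12 
   s10    s4   s5   s6 
   s11    s7   s8   s9 
   s12   s10  s11  s12 
(> = start, * = accepting)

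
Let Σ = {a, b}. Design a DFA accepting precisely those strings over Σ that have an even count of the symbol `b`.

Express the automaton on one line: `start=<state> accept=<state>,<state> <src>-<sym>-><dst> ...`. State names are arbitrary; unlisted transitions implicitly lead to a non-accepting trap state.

The only thing that matters is how many `b`s have appeared, reduced mod 2. Use one state per residue: s0 for 0, …, s1 for 1. Reading `b` moves to the next residue; anything else stays put. s0 is accepting.
A 2-state machine:
        a   b  
>* s0   s0  s1 
   s1   s1  s0 
(> = start, * = accepting)

start=s0 accept=s0 s0-a->s0 s0-b->s1 s1-a->s1 s1-b->s0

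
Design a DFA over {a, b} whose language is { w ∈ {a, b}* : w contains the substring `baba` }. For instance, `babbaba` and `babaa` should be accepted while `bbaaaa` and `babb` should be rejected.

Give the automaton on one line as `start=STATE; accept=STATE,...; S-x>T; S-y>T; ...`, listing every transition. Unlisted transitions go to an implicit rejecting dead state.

start=q0; accept=q4; q0-a>q0; q0-b>q1; q1-a>q2; q1-b>q1; q2-a>q0; q2-b>q3; q3-a>q4; q3-b>q1; q4-a>q4; q4-b>q4

States q0..q3 record the length of the longest prefix of `baba` that matches the current input suffix. Reaching q4 means `baba` has been seen, and we stay there forever. Accept from q4.
5 states suffice.
        a   b  
>  q0   q0  q1 
   q1   q2  q1 
   q2   q0  q3 
   q3   q4  q1 
 * q4   q4  q4 
(> = start, * = accepting)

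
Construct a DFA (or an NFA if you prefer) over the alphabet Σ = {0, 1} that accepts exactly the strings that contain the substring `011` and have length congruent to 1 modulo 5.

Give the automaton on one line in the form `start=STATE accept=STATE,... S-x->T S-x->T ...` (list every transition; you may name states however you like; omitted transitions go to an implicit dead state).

Run two small machines in parallel and take their product. The first has 4 states tracking whether and how much of `011` has been seen; the second has 5 states tracking the input length modulo 5. A product state is a pair (one from each), accepting exactly when both do.
With 20 states:
          0    1  
>  q0     q1   q2 
   q1     q3   q4 
   q2     q3   q5 
   q3     q6   q7 
   q4     q6   q8 
   q5     q6   q9 
   q6    q10  q11 
   q7    q10  q12 
   q8    q12  q12 
   q9    q10  q13 
   q10   q14  q15 
   q11   q14  q16 
   q12   q16  q16 
   q13   q14   q0 
   q14    q1  q17 
   q15    q1  q18 
   q16   q18  q18 
   q17    q3  q19 
 * q18   q19  q19 
   q19    q8   q8 
(> = start, * = accepting)

start=q0 accept=q18 q0-0->q1 q0-1->q2 q1-0->q3 q1-1->q4 q2-0->q3 q2-1->q5 q3-0->q6 q3-1->q7 q4-0->q6 q4-1->q8 q5-0->q6 q5-1->q9 q6-0->q10 q6-1->q11 q7-0->q10 q7-1->q12 q8-0->q12 q8-1->q12 q9-0->q10 q9-1->q13 q10-0->q14 q10-1->q15 q11-0->q14 q11-1->q16 q12-0->q16 q12-1->q16 q13-0->q14 q13-1->q0 q14-0->q1 q14-1->q17 q15-0->q1 q15-1->q18 q16-0->q18 q16-1->q18 q17-0->q3 q17-1->q19 q18-0->q19 q18-1->q19 q19-0->q8 q19-1->q8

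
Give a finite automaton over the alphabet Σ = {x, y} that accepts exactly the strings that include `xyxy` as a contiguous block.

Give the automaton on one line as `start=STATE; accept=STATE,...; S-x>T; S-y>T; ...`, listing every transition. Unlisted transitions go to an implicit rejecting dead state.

States S0..S3 record the length of the longest prefix of `xyxy` that matches the current input suffix. Reaching S4 means `xyxy` has been seen, and we stay there forever. Accept from S4.
5 states suffice.
        x   y  
>  S0   S1  S0 
   S1   S1  S2 
   S2   S3  S0 
   S3   S1  S4 
 * S4   S4  S4 
(> = start, * = accepting)

start=S0; accept=S4; S0-x>S1; S0-y>S0; S1-x>S1; S1-y>S2; S2-x>S3; S2-y>S0; S3-x>S1; S3-y>S4; S4-x>S4; S4-y>S4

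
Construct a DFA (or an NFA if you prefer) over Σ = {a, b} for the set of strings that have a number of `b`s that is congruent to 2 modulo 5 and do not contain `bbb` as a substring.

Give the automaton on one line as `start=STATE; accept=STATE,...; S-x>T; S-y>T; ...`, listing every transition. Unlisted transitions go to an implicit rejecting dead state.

Handle the two conditions separately and then intersect. The first has 5 states tracking the count of `b`s modulo 5; the second has 4 states tracking partial matches of the forbidden pattern `bbb`. A product state is a pair (one from each), accepting exactly when both do. After merging equivalent states the machine shrinks.
With 16 states:
          a    b  
>  q0     q0   q1 
   q1     q2   q3 
   q2     q2   q4 
 * q3     q5   q6 
 * q4     q5   q7 
 * q5     q5   q8 
   q6     q6   q6 
   q7     q9   q6 
   q8     q9  q10 
   q9     q9  q11 
   q10   q12   q6 
   q11   q12  q13 
   q12   q12  q14 
   q13    q0   q6 
   q14    q0  q15 
   q15    q2   q6 
(> = start, * = accepting)

start=q0; accept=q3,q4,q5; q0-a>q0; q0-b>q1; q1-a>q2; q1-b>q3; q2-a>q2; q2-b>q4; q3-a>q5; q3-b>q6; q4-a>q5; q4-b>q7; q5-a>q5; q5-b>q8; q6-a>q6; q6-b>q6; q7-a>q9; q7-b>q6; q8-a>q9; q8-b>q10; q9-a>q9; q9-b>q11; q10-a>q12; q10-b>q6; q11-a>q12; q11-b>q13; q12-a>q12; q12-b>q14; q13-a>q0; q13-b>q6; q14-a>q0; q14-b>q15; q15-a>q2; q15-b>q6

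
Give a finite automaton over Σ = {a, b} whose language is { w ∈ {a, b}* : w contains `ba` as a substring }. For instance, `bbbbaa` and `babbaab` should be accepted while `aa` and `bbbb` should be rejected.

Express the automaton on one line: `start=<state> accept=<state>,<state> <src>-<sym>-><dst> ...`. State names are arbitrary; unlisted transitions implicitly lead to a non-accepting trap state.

start=q0 accept=q2 q0-a->q0 q0-b->q1 q1-a->q2 q1-b->q1 q2-a->q2 q2-b->q2

States q0..q1 record the length of the longest prefix of `ba` that matches the current input suffix. Reaching q2 means `ba` has been seen, and we stay there forever. Accept from q2.
        a   b  
>  q0   q0  q1 
   q1   q2  q1 
 * q2   q2  q2 
(> = start, * = accepting)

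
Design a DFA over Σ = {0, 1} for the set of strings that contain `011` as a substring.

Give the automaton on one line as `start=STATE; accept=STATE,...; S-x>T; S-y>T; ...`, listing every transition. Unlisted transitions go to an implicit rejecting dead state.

start=q0; accept=q3; q0-0>q1; q0-1>q0; q1-0>q1; q1-1>q2; q2-0>q1; q2-1>q3; q3-0>q3; q3-1>q3

Track how much of `011` has been matched so far: state q0 is no progress, q3 is the absorbing accept state reached once `011` has occurred. Intermediate states record partial matches; on a mismatch, fall back to the longest reusable overlap.
A 4-state machine:
        0   1  
>  q0   q1  q0 
   q1   q1  q2 
   q2   q1  q3 
 * q3   q3  q3 
(> = start, * = accepting)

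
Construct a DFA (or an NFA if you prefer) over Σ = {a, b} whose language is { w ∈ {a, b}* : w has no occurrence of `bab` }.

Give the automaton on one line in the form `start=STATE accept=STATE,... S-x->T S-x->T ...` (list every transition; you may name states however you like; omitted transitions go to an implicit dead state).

This is the complement of 'contains `bab`'. Use the same substring-matching states — s0 through s3 holding how much of `bab` has just been matched — but flip the accepting set: everything except the trap s3 accepts.
A 4-state machine:
        a   b  
>* s0   s0  s1 
 * s1   s2  s1 
 * s2   s0  s3 
   s3   s3  s3 
(> = start, * = accepting)

start=s0 accept=s0,s1,s2 s0-a->s0 s0-b->s1 s1-a->s2 s1-b->s1 s2-a->s0 s2-b->s3 s3-a->s3 s3-b->s3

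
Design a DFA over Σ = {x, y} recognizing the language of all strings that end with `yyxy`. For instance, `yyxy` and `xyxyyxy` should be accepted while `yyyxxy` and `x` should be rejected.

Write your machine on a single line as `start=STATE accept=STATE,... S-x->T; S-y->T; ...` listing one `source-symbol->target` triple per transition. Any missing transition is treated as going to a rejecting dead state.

start=q0; accept=q4; q0-x->q0; q0-y->q1; q1-x->q0; q1-y->q2; q2-x->q3; q2-y->q2; q3-x->q0; q3-y->q4; q4-x->q0; q4-y->q2

Remember how much of `yyxy` the current input suffix matches. State q0 means no match yet; q1 means the last symbol is `y`; q2 means the last 2 symbols are `yy`; q3 means the last 3 symbols are `yyx`; q4 means the last 4 symbols are `yyxy`. Only q4 accepts. On a mismatch, fall back to the longest proper suffix that is still a prefix of `yyxy`.
        x   y  
>  q0   q0  q1 
   q1   q0  q2 
   q2   q3  q2 
   q3   q0  q4 
 * q4   q0  q2 
(> = start, * = accepting)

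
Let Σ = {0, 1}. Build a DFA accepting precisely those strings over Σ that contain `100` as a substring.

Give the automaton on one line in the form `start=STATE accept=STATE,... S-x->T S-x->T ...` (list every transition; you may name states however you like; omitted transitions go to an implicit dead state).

start=q0 accept=q3 q0-0->q0 q0-1->q1 q1-0->q2 q1-1->q1 q2-0->q3 q2-1->q1 q3-0->q3 q3-1->q3

Track how much of `100` has been matched so far: state q0 is no progress, q3 is the absorbing accept state reached once `100` has occurred. Intermediate states record partial matches; on a mismatch, fall back to the longest reusable overlap.
With 4 states:
        0   1  
>  q0   q0  q1 
   q1   q2  q1 
   q2   q3  q1 
 * q3   q3  q3 
(> = start, * = accepting)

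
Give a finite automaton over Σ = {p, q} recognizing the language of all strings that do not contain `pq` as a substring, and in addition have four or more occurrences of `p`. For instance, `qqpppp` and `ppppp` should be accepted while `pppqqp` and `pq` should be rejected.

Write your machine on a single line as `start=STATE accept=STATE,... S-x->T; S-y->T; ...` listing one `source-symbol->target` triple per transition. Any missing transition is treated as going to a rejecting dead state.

Run two small machines in parallel and take their product. One (3 states) tracks partial matches of the forbidden pattern `pq`; the other (6 states) tracks the count of `p`s, saturating at 5. Each combined state is a pair, one component from each; accept when both components accept. Minimizing collapses redundant product states.
6 states suffice.
       p  q 
>  A   B  A 
   B   C  D 
   C   E  D 
   D   D  D 
   E   F  D 
 * F   F  D 
(> = start, * = accepting)

start=A; accept=F; A-p->B; A-q->A; B-p->C; B-q->D; C-p->E; C-q->D; D-p->D; D-q->D; E-p->F; E-q->D; F-p->F; F-q->D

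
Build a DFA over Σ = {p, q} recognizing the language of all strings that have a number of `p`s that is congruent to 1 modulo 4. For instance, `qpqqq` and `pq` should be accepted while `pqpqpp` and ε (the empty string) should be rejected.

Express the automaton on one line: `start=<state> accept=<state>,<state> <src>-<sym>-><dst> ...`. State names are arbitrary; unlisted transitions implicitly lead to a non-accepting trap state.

start=A accept=B A-p->B A-q->A B-p->C B-q->B C-p->D C-q->C D-p->A D-q->D

The only thing that matters is how many `p`s have appeared, reduced mod 4. Use one state per residue: A for 0, …, D for 3. Reading `p` moves to the next residue; anything else stays put. B is accepting.
A 4-state machine:
       p  q 
>  A   B  A 
 * B   C  B 
   C   D  C 
   D   A  D 
(> = start, * = accepting)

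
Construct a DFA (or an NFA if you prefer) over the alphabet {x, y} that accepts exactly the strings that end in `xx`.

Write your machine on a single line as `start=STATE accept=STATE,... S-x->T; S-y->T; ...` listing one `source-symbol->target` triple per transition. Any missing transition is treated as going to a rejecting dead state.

start=A; accept=C; A-x->B; A-y->A; B-x->C; B-y->A; C-x->C; C-y->A

Remember how much of `xx` the current input suffix matches. State A means no match yet; B means the last symbol is `x`; C means the last 2 symbols are `xx`. Only C accepts. On a mismatch, fall back to the longest proper suffix that is still a prefix of `xx`.
3 states suffice.
       x  y 
>  A   B  A 
   B   C  A 
 * C   C  A 
(> = start, * = accepting)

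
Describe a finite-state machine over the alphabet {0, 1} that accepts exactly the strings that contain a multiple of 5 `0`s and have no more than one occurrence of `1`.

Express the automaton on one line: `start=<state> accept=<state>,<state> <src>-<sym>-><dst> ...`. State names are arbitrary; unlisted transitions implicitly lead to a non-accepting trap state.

start=s0 accept=s0,s2 s0-0->s1 s0-1->s2 s1-0->s3 s1-1->s4 s2-0->s4 s2-1->s5 s3-0->s6 s3-1->s7 s4-0->s7 s4-1->s5 s5-0->s5 s5-1->s5 s6-0->s8 s6-1->s9 s7-0->s9 s7-1->s5 s8-0->s0 s8-1->s10 s9-0->s10 s9-1->s5 s10-0->s2 s10-1->s5

Build one automaton per condition and run them in lockstep. The first has 5 states tracking the count of `0`s modulo 5; the second has 3 states tracking the count of `1`s, saturating at 2. A product state is a pair (one from each), accepting exactly when both do. Equivalent product states are then merged.
An 11-state machine:
          0    1  
>* s0     s1   s2 
   s1     s3   s4 
 * s2     s4   s5 
   s3     s6   s7 
   s4     s7   s5 
   s5     s5   s5 
   s6     s8   s9 
   s7     s9   s5 
   s8     s0  s10 
   s9    s10   s5 
   s10    s2   s5 
(> = start, * = accepting)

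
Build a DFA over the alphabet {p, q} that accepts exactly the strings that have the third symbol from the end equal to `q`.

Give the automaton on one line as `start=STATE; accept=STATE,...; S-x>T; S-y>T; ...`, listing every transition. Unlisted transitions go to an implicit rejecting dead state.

Because acceptance depends on a position counted from the end, the machine has to buffer the most recent 3 symbols. Make each state the string of the last up-to-3 symbols read; on input `x` shift the window left and append `x`. Accept when the buffered window has length 3 and begins with `q`.
          p    q  
>  s0     s1   s2 
   s1     s3   s4 
   s2     s5   s6 
   s3     s7   s8 
   s4     s9  s10 
   s5    s11  s12 
   s6    s13  s14 
   s7     s7   s8 
   s8     s9  s10 
   s9    s11  s12 
   s10   s13  s14 
 * s11    s7   s8 
 * s12    s9  s10 
 * s13   s11  s12 
 * s14   s13  s14 
(> = start, * = accepting)

start=s0; accept=s11,s12,s13,s14; s0-p>s1; s0-q>s2; s1-p>s3; s1-q>s4; s2-p>s5; s2-q>s6; s3-p>s7; s3-q>s8; s4-p>s9; s4-q>s10; s5-p>s11; s5-q>s12; s6-p>s13; s6-q>s14; s7-p>s7; s7-q>s8; s8-p>s9; s8-q>s10; s9-p>s11; s9-q>s12; s10-p>s13; s10-q>s14; s11-p>s7; s11-q>s8; s12-p>s9; s12-q>s10; s13-p>s11; s13-q>s12; s14-p>s13; s14-q>s14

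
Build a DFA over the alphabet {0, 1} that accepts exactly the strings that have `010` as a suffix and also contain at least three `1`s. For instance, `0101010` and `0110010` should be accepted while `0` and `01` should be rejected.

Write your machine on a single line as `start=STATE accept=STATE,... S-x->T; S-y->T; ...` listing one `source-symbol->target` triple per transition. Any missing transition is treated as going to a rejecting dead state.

Handle the two conditions separately and then intersect. One (4 states) tracks how much of the suffix `010` has currently been matched; the other (5 states) tracks the count of `1`s, saturating at 4. Each combined state is a pair, one component from each; accept when both components accept.
An 18-state machine:
          0    1  
>  s0     s1   s2 
   s1     s1   s3 
   s2     s4   s5 
   s3     s6   s5 
   s4     s4   s7 
   s5     s8   s9 
   s6     s4   s7 
   s7    s10   s9 
   s8     s8  s11 
   s9    s12  s13 
   s10    s8  s11 
   s11   s14  s13 
   s12   s12  s15 
   s13   s16  s13 
 * s14   s12  s15 
   s15   s17  s13 
   s16   s16  s15 
 * s17   s16  s15 
(> = start, * = accepting)

start=s0; accept=s14,s17; s0-0->s1; s0-1->s2; s1-0->s1; s1-1->s3; s2-0->s4; s2-1->s5; s3-0->s6; s3-1->s5; s4-0->s4; s4-1->s7; s5-0->s8; s5-1->s9; s6-0->s4; s6-1->s7; s7-0->s10; s7-1->s9; s8-0->s8; s8-1->s11; s9-0->s12; s9-1->s13; s10-0->s8; s10-1->s11; s11-0->s14; s11-1->s13; s12-0->s12; s12-1->s15; s13-0->s16; s13-1->s13; s14-0->s12; s14-1->s15; s15-0->s17; s15-1->s13; s16-0->s16; s16-1->s15; s17-0->s16; s17-1->s15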